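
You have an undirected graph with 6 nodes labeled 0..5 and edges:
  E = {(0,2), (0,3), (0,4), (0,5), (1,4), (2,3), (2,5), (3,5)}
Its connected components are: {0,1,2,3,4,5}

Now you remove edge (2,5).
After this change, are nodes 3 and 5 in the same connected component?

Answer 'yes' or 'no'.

Answer: yes

Derivation:
Initial components: {0,1,2,3,4,5}
Removing edge (2,5): not a bridge — component count unchanged at 1.
New components: {0,1,2,3,4,5}
Are 3 and 5 in the same component? yes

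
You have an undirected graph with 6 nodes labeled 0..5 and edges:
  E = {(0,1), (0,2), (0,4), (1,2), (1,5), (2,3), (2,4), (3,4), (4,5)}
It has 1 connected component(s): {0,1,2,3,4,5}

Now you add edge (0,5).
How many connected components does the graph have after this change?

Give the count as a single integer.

Answer: 1

Derivation:
Initial component count: 1
Add (0,5): endpoints already in same component. Count unchanged: 1.
New component count: 1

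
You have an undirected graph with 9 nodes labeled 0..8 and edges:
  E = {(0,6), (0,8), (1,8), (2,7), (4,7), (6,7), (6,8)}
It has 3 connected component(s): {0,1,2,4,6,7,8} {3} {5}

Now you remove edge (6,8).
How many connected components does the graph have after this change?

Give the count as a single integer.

Answer: 3

Derivation:
Initial component count: 3
Remove (6,8): not a bridge. Count unchanged: 3.
  After removal, components: {0,1,2,4,6,7,8} {3} {5}
New component count: 3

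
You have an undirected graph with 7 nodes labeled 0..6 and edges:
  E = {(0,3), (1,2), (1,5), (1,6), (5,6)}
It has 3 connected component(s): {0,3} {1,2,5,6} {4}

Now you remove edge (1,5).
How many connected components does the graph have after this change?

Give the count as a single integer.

Initial component count: 3
Remove (1,5): not a bridge. Count unchanged: 3.
  After removal, components: {0,3} {1,2,5,6} {4}
New component count: 3

Answer: 3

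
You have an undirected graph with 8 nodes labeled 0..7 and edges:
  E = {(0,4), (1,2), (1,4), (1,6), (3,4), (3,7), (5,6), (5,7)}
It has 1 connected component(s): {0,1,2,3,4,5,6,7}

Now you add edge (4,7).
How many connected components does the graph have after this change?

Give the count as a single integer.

Answer: 1

Derivation:
Initial component count: 1
Add (4,7): endpoints already in same component. Count unchanged: 1.
New component count: 1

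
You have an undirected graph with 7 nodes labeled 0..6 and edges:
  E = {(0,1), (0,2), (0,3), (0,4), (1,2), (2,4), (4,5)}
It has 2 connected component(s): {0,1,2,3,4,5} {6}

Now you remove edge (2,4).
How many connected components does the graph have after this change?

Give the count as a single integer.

Answer: 2

Derivation:
Initial component count: 2
Remove (2,4): not a bridge. Count unchanged: 2.
  After removal, components: {0,1,2,3,4,5} {6}
New component count: 2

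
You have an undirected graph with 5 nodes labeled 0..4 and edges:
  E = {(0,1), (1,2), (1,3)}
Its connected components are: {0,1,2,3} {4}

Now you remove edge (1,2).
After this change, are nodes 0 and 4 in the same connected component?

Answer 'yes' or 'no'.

Answer: no

Derivation:
Initial components: {0,1,2,3} {4}
Removing edge (1,2): it was a bridge — component count 2 -> 3.
New components: {0,1,3} {2} {4}
Are 0 and 4 in the same component? no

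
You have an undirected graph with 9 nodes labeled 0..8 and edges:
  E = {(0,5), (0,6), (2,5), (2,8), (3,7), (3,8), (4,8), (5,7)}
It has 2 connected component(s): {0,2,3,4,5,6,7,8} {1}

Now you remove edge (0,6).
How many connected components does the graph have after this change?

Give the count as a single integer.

Answer: 3

Derivation:
Initial component count: 2
Remove (0,6): it was a bridge. Count increases: 2 -> 3.
  After removal, components: {0,2,3,4,5,7,8} {1} {6}
New component count: 3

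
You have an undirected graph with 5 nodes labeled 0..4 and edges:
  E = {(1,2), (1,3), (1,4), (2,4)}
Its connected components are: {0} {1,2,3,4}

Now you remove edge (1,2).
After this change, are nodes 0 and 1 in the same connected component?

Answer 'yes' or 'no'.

Initial components: {0} {1,2,3,4}
Removing edge (1,2): not a bridge — component count unchanged at 2.
New components: {0} {1,2,3,4}
Are 0 and 1 in the same component? no

Answer: no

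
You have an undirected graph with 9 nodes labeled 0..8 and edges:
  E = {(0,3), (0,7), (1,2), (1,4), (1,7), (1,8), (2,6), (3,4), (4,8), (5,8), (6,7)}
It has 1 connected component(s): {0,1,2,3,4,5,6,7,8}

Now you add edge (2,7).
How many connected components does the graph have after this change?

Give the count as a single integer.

Initial component count: 1
Add (2,7): endpoints already in same component. Count unchanged: 1.
New component count: 1

Answer: 1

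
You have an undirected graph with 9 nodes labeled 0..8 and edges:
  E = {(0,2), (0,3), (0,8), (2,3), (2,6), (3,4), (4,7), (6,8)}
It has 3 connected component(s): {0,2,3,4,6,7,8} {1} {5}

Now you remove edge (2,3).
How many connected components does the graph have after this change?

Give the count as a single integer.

Answer: 3

Derivation:
Initial component count: 3
Remove (2,3): not a bridge. Count unchanged: 3.
  After removal, components: {0,2,3,4,6,7,8} {1} {5}
New component count: 3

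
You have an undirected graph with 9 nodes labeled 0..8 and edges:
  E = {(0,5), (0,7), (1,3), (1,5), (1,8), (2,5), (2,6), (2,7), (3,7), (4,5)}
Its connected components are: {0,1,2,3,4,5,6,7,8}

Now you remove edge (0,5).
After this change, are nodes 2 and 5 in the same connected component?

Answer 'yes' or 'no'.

Answer: yes

Derivation:
Initial components: {0,1,2,3,4,5,6,7,8}
Removing edge (0,5): not a bridge — component count unchanged at 1.
New components: {0,1,2,3,4,5,6,7,8}
Are 2 and 5 in the same component? yes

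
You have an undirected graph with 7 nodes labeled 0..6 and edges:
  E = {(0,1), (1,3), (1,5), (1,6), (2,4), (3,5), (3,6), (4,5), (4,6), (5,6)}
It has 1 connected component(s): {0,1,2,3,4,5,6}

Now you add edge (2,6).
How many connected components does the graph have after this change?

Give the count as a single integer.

Answer: 1

Derivation:
Initial component count: 1
Add (2,6): endpoints already in same component. Count unchanged: 1.
New component count: 1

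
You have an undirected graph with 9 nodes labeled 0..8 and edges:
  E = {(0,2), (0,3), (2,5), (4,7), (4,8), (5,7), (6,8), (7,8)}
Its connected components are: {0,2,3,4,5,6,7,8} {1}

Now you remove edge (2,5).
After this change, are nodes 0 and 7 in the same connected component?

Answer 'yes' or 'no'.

Initial components: {0,2,3,4,5,6,7,8} {1}
Removing edge (2,5): it was a bridge — component count 2 -> 3.
New components: {0,2,3} {1} {4,5,6,7,8}
Are 0 and 7 in the same component? no

Answer: no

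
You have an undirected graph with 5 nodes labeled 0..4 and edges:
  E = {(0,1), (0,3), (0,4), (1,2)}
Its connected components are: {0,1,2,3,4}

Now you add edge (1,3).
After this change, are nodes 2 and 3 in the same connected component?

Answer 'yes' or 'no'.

Answer: yes

Derivation:
Initial components: {0,1,2,3,4}
Adding edge (1,3): both already in same component {0,1,2,3,4}. No change.
New components: {0,1,2,3,4}
Are 2 and 3 in the same component? yes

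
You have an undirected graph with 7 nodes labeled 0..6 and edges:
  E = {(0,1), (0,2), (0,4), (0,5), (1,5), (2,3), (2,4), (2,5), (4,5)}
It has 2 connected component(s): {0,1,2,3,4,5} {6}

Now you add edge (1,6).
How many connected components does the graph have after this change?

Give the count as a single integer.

Initial component count: 2
Add (1,6): merges two components. Count decreases: 2 -> 1.
New component count: 1

Answer: 1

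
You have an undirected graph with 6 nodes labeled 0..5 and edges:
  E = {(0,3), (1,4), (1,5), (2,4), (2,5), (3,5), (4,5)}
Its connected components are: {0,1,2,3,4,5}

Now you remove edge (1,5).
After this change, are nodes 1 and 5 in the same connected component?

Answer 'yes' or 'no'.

Initial components: {0,1,2,3,4,5}
Removing edge (1,5): not a bridge — component count unchanged at 1.
New components: {0,1,2,3,4,5}
Are 1 and 5 in the same component? yes

Answer: yes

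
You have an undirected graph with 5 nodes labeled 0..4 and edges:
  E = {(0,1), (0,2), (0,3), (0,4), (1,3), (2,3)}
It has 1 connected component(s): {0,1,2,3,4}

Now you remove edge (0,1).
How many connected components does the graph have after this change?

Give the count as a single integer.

Initial component count: 1
Remove (0,1): not a bridge. Count unchanged: 1.
  After removal, components: {0,1,2,3,4}
New component count: 1

Answer: 1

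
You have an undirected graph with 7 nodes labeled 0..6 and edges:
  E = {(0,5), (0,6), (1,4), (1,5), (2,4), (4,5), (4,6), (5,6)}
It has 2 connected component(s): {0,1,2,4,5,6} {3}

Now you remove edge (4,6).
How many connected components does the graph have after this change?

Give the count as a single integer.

Answer: 2

Derivation:
Initial component count: 2
Remove (4,6): not a bridge. Count unchanged: 2.
  After removal, components: {0,1,2,4,5,6} {3}
New component count: 2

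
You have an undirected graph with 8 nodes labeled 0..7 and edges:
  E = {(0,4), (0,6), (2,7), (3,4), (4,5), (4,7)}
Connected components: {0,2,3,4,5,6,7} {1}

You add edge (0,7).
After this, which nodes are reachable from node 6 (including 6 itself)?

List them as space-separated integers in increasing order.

Before: nodes reachable from 6: {0,2,3,4,5,6,7}
Adding (0,7): both endpoints already in same component. Reachability from 6 unchanged.
After: nodes reachable from 6: {0,2,3,4,5,6,7}

Answer: 0 2 3 4 5 6 7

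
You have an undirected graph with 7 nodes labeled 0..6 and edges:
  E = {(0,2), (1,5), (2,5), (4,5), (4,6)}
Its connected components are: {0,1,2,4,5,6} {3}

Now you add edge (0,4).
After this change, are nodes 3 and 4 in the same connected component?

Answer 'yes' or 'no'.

Answer: no

Derivation:
Initial components: {0,1,2,4,5,6} {3}
Adding edge (0,4): both already in same component {0,1,2,4,5,6}. No change.
New components: {0,1,2,4,5,6} {3}
Are 3 and 4 in the same component? no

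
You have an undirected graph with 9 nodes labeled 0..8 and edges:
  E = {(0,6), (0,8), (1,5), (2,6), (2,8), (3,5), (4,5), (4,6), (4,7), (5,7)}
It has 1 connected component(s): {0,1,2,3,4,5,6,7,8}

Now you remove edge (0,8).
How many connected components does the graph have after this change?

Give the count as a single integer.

Answer: 1

Derivation:
Initial component count: 1
Remove (0,8): not a bridge. Count unchanged: 1.
  After removal, components: {0,1,2,3,4,5,6,7,8}
New component count: 1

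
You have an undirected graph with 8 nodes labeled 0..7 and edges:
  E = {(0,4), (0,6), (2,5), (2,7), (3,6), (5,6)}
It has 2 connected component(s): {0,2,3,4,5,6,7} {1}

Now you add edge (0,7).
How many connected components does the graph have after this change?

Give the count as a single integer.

Answer: 2

Derivation:
Initial component count: 2
Add (0,7): endpoints already in same component. Count unchanged: 2.
New component count: 2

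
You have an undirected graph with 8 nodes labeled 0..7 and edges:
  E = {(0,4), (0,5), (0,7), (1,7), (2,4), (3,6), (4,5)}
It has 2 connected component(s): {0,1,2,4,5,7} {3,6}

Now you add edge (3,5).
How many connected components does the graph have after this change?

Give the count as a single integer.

Initial component count: 2
Add (3,5): merges two components. Count decreases: 2 -> 1.
New component count: 1

Answer: 1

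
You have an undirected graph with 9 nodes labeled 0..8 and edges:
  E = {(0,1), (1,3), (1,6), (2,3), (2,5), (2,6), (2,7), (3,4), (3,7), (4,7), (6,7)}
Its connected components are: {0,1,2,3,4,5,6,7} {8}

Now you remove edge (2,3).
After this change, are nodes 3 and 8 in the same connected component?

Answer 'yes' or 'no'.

Initial components: {0,1,2,3,4,5,6,7} {8}
Removing edge (2,3): not a bridge — component count unchanged at 2.
New components: {0,1,2,3,4,5,6,7} {8}
Are 3 and 8 in the same component? no

Answer: no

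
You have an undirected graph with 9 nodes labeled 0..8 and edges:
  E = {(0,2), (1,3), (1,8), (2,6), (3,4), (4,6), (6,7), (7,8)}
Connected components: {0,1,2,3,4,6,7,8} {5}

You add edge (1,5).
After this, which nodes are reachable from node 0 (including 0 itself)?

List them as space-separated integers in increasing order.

Answer: 0 1 2 3 4 5 6 7 8

Derivation:
Before: nodes reachable from 0: {0,1,2,3,4,6,7,8}
Adding (1,5): merges 0's component with another. Reachability grows.
After: nodes reachable from 0: {0,1,2,3,4,5,6,7,8}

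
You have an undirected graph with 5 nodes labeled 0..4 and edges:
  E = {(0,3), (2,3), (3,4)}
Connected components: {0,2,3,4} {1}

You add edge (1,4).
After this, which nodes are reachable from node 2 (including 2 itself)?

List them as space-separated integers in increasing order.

Before: nodes reachable from 2: {0,2,3,4}
Adding (1,4): merges 2's component with another. Reachability grows.
After: nodes reachable from 2: {0,1,2,3,4}

Answer: 0 1 2 3 4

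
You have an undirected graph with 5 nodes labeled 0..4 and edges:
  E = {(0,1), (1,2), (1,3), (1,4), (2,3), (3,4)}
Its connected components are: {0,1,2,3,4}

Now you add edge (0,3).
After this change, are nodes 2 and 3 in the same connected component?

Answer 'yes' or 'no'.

Initial components: {0,1,2,3,4}
Adding edge (0,3): both already in same component {0,1,2,3,4}. No change.
New components: {0,1,2,3,4}
Are 2 and 3 in the same component? yes

Answer: yes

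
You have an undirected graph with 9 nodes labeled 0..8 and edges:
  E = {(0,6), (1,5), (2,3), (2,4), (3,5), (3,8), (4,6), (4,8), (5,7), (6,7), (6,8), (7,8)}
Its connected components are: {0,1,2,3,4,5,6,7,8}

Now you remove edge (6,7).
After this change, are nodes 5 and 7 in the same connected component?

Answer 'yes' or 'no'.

Initial components: {0,1,2,3,4,5,6,7,8}
Removing edge (6,7): not a bridge — component count unchanged at 1.
New components: {0,1,2,3,4,5,6,7,8}
Are 5 and 7 in the same component? yes

Answer: yes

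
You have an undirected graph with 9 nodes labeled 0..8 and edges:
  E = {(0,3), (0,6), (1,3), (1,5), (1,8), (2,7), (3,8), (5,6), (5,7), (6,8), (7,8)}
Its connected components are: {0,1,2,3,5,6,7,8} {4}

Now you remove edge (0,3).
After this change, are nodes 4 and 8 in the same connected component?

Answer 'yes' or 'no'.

Initial components: {0,1,2,3,5,6,7,8} {4}
Removing edge (0,3): not a bridge — component count unchanged at 2.
New components: {0,1,2,3,5,6,7,8} {4}
Are 4 and 8 in the same component? no

Answer: no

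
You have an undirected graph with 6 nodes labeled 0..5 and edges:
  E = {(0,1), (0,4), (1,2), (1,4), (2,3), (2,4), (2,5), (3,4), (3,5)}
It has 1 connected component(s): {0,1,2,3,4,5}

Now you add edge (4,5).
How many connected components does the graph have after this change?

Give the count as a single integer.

Initial component count: 1
Add (4,5): endpoints already in same component. Count unchanged: 1.
New component count: 1

Answer: 1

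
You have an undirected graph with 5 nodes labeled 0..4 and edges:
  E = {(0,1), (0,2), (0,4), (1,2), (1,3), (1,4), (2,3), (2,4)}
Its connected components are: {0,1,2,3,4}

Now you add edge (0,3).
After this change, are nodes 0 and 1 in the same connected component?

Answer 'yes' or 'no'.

Answer: yes

Derivation:
Initial components: {0,1,2,3,4}
Adding edge (0,3): both already in same component {0,1,2,3,4}. No change.
New components: {0,1,2,3,4}
Are 0 and 1 in the same component? yes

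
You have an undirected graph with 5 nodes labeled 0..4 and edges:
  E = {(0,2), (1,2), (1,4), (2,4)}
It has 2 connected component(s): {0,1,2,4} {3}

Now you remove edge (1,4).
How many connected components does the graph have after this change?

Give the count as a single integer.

Answer: 2

Derivation:
Initial component count: 2
Remove (1,4): not a bridge. Count unchanged: 2.
  After removal, components: {0,1,2,4} {3}
New component count: 2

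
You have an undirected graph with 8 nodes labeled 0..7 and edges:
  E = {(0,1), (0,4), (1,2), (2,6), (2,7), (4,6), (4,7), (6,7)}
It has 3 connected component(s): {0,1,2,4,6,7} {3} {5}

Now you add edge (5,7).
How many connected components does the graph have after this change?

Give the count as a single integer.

Initial component count: 3
Add (5,7): merges two components. Count decreases: 3 -> 2.
New component count: 2

Answer: 2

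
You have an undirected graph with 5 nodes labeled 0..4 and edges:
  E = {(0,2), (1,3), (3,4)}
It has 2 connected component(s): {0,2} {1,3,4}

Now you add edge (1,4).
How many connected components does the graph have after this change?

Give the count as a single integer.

Answer: 2

Derivation:
Initial component count: 2
Add (1,4): endpoints already in same component. Count unchanged: 2.
New component count: 2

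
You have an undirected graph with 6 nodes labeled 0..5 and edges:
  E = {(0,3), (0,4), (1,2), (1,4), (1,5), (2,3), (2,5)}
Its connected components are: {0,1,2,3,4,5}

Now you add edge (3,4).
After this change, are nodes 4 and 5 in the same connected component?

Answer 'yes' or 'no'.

Initial components: {0,1,2,3,4,5}
Adding edge (3,4): both already in same component {0,1,2,3,4,5}. No change.
New components: {0,1,2,3,4,5}
Are 4 and 5 in the same component? yes

Answer: yes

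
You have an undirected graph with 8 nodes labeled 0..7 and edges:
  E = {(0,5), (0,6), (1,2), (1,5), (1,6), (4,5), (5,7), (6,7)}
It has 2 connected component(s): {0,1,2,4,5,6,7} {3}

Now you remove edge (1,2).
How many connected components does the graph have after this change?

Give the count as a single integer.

Answer: 3

Derivation:
Initial component count: 2
Remove (1,2): it was a bridge. Count increases: 2 -> 3.
  After removal, components: {0,1,4,5,6,7} {2} {3}
New component count: 3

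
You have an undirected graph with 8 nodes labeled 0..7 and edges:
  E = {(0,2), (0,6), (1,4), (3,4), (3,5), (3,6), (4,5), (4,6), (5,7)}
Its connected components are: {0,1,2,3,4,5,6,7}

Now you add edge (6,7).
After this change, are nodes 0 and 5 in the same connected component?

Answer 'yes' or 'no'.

Answer: yes

Derivation:
Initial components: {0,1,2,3,4,5,6,7}
Adding edge (6,7): both already in same component {0,1,2,3,4,5,6,7}. No change.
New components: {0,1,2,3,4,5,6,7}
Are 0 and 5 in the same component? yes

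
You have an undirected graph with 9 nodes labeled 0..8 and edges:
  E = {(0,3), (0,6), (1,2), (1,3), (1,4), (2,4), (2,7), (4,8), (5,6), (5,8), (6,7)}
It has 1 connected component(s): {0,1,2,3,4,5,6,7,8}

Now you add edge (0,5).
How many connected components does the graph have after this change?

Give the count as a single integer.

Answer: 1

Derivation:
Initial component count: 1
Add (0,5): endpoints already in same component. Count unchanged: 1.
New component count: 1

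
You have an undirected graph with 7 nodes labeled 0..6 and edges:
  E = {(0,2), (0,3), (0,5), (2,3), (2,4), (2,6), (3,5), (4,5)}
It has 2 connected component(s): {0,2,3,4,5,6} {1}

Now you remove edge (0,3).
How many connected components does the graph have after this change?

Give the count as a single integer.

Initial component count: 2
Remove (0,3): not a bridge. Count unchanged: 2.
  After removal, components: {0,2,3,4,5,6} {1}
New component count: 2

Answer: 2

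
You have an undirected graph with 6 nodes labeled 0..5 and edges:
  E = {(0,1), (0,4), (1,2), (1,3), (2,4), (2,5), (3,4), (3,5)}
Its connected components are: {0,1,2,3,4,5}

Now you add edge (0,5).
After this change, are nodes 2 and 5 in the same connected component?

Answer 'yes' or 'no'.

Answer: yes

Derivation:
Initial components: {0,1,2,3,4,5}
Adding edge (0,5): both already in same component {0,1,2,3,4,5}. No change.
New components: {0,1,2,3,4,5}
Are 2 and 5 in the same component? yes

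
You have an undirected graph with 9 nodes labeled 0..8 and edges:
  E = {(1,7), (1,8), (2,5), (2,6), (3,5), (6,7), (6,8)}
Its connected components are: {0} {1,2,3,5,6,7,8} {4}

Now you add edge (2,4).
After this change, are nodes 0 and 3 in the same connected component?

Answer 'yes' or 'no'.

Initial components: {0} {1,2,3,5,6,7,8} {4}
Adding edge (2,4): merges {1,2,3,5,6,7,8} and {4}.
New components: {0} {1,2,3,4,5,6,7,8}
Are 0 and 3 in the same component? no

Answer: no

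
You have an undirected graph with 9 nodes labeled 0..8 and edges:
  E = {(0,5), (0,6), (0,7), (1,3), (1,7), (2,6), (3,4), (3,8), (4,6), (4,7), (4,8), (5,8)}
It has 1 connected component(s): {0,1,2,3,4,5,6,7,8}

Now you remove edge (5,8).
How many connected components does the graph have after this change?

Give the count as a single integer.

Initial component count: 1
Remove (5,8): not a bridge. Count unchanged: 1.
  After removal, components: {0,1,2,3,4,5,6,7,8}
New component count: 1

Answer: 1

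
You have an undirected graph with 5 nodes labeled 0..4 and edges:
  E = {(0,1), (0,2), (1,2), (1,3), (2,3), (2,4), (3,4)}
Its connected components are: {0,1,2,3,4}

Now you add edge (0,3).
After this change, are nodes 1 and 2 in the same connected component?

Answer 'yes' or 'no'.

Initial components: {0,1,2,3,4}
Adding edge (0,3): both already in same component {0,1,2,3,4}. No change.
New components: {0,1,2,3,4}
Are 1 and 2 in the same component? yes

Answer: yes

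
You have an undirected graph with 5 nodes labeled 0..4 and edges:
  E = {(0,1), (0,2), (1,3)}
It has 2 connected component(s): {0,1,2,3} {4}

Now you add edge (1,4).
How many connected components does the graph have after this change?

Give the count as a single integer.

Initial component count: 2
Add (1,4): merges two components. Count decreases: 2 -> 1.
New component count: 1

Answer: 1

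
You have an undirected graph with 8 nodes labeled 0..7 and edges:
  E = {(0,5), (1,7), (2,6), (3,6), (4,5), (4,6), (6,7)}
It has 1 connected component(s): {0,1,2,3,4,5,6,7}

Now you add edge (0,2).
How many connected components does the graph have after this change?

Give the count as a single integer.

Initial component count: 1
Add (0,2): endpoints already in same component. Count unchanged: 1.
New component count: 1

Answer: 1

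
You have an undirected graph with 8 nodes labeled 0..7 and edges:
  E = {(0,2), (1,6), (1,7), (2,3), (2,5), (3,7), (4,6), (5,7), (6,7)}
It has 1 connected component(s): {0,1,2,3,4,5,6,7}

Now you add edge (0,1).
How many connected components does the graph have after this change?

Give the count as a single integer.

Initial component count: 1
Add (0,1): endpoints already in same component. Count unchanged: 1.
New component count: 1

Answer: 1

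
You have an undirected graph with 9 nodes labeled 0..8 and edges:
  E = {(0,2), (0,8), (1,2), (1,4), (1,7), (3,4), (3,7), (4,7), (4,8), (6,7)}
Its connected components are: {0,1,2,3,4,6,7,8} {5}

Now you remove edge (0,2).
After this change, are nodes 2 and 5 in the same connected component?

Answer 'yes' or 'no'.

Answer: no

Derivation:
Initial components: {0,1,2,3,4,6,7,8} {5}
Removing edge (0,2): not a bridge — component count unchanged at 2.
New components: {0,1,2,3,4,6,7,8} {5}
Are 2 and 5 in the same component? no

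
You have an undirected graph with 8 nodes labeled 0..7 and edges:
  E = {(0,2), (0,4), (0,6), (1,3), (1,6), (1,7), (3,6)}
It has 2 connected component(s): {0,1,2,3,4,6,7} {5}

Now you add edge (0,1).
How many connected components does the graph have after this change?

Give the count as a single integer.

Answer: 2

Derivation:
Initial component count: 2
Add (0,1): endpoints already in same component. Count unchanged: 2.
New component count: 2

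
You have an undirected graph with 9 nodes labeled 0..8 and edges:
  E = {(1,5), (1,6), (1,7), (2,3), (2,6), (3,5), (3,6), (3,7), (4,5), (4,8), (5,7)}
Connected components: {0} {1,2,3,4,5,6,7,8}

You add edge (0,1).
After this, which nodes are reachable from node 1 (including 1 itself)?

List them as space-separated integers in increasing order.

Answer: 0 1 2 3 4 5 6 7 8

Derivation:
Before: nodes reachable from 1: {1,2,3,4,5,6,7,8}
Adding (0,1): merges 1's component with another. Reachability grows.
After: nodes reachable from 1: {0,1,2,3,4,5,6,7,8}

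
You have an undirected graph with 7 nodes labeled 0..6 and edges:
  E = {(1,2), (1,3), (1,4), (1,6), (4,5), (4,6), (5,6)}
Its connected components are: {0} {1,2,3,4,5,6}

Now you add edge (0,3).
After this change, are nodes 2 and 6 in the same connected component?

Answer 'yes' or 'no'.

Initial components: {0} {1,2,3,4,5,6}
Adding edge (0,3): merges {0} and {1,2,3,4,5,6}.
New components: {0,1,2,3,4,5,6}
Are 2 and 6 in the same component? yes

Answer: yes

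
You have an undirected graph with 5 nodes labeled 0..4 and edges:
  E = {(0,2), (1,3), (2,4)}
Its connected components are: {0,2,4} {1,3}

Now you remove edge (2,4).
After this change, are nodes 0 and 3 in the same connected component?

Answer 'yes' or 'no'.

Initial components: {0,2,4} {1,3}
Removing edge (2,4): it was a bridge — component count 2 -> 3.
New components: {0,2} {1,3} {4}
Are 0 and 3 in the same component? no

Answer: no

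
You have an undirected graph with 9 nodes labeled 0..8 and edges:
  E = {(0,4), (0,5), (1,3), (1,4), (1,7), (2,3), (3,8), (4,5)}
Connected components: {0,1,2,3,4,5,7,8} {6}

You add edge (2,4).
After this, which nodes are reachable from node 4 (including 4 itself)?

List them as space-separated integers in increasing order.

Answer: 0 1 2 3 4 5 7 8

Derivation:
Before: nodes reachable from 4: {0,1,2,3,4,5,7,8}
Adding (2,4): both endpoints already in same component. Reachability from 4 unchanged.
After: nodes reachable from 4: {0,1,2,3,4,5,7,8}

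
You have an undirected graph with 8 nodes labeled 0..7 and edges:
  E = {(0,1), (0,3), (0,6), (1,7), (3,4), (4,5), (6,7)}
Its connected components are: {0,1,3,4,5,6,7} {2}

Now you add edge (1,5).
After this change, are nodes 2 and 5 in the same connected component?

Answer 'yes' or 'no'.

Answer: no

Derivation:
Initial components: {0,1,3,4,5,6,7} {2}
Adding edge (1,5): both already in same component {0,1,3,4,5,6,7}. No change.
New components: {0,1,3,4,5,6,7} {2}
Are 2 and 5 in the same component? no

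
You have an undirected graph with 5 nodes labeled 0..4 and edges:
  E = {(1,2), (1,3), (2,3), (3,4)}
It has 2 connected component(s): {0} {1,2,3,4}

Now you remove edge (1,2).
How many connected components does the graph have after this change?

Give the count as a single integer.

Answer: 2

Derivation:
Initial component count: 2
Remove (1,2): not a bridge. Count unchanged: 2.
  After removal, components: {0} {1,2,3,4}
New component count: 2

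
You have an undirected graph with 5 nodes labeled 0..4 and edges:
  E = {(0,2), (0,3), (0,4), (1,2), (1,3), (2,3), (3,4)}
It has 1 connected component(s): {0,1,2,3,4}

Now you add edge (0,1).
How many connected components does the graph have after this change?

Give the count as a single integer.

Initial component count: 1
Add (0,1): endpoints already in same component. Count unchanged: 1.
New component count: 1

Answer: 1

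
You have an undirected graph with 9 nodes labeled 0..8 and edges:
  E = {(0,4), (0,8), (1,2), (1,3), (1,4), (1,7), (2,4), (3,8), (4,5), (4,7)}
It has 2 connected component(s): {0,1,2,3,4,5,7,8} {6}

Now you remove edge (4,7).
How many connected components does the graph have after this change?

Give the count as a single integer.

Initial component count: 2
Remove (4,7): not a bridge. Count unchanged: 2.
  After removal, components: {0,1,2,3,4,5,7,8} {6}
New component count: 2

Answer: 2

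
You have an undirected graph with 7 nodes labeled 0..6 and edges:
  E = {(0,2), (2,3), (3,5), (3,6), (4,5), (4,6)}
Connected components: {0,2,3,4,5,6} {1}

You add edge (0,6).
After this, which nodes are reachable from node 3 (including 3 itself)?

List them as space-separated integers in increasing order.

Before: nodes reachable from 3: {0,2,3,4,5,6}
Adding (0,6): both endpoints already in same component. Reachability from 3 unchanged.
After: nodes reachable from 3: {0,2,3,4,5,6}

Answer: 0 2 3 4 5 6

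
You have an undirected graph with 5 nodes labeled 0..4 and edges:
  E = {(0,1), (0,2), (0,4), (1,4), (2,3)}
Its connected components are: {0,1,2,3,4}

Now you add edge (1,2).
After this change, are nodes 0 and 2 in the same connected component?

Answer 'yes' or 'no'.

Initial components: {0,1,2,3,4}
Adding edge (1,2): both already in same component {0,1,2,3,4}. No change.
New components: {0,1,2,3,4}
Are 0 and 2 in the same component? yes

Answer: yes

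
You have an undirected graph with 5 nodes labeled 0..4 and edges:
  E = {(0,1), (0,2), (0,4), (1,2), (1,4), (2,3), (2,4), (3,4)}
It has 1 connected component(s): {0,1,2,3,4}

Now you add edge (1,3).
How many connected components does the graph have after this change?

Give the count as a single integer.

Initial component count: 1
Add (1,3): endpoints already in same component. Count unchanged: 1.
New component count: 1

Answer: 1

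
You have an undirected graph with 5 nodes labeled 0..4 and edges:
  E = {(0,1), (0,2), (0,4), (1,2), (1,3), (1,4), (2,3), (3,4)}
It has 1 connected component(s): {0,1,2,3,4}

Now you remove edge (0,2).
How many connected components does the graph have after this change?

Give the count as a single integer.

Initial component count: 1
Remove (0,2): not a bridge. Count unchanged: 1.
  After removal, components: {0,1,2,3,4}
New component count: 1

Answer: 1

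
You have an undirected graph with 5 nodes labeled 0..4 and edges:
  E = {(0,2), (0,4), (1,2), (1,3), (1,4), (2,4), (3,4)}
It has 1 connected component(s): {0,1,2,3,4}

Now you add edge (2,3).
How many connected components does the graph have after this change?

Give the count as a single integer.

Initial component count: 1
Add (2,3): endpoints already in same component. Count unchanged: 1.
New component count: 1

Answer: 1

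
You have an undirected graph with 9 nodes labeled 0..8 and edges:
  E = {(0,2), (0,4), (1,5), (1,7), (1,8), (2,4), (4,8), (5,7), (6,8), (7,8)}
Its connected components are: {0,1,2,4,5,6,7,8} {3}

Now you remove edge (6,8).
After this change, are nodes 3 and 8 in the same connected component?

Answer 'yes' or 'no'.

Answer: no

Derivation:
Initial components: {0,1,2,4,5,6,7,8} {3}
Removing edge (6,8): it was a bridge — component count 2 -> 3.
New components: {0,1,2,4,5,7,8} {3} {6}
Are 3 and 8 in the same component? no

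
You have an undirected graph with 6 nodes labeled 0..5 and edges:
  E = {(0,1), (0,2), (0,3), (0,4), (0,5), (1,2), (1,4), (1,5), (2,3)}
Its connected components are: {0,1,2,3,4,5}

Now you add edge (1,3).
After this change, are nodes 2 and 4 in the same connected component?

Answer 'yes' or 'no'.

Initial components: {0,1,2,3,4,5}
Adding edge (1,3): both already in same component {0,1,2,3,4,5}. No change.
New components: {0,1,2,3,4,5}
Are 2 and 4 in the same component? yes

Answer: yes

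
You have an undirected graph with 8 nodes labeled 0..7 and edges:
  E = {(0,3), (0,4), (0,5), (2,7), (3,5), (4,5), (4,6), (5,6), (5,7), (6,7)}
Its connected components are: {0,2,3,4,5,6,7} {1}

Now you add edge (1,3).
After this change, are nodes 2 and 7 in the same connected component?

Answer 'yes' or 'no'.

Initial components: {0,2,3,4,5,6,7} {1}
Adding edge (1,3): merges {1} and {0,2,3,4,5,6,7}.
New components: {0,1,2,3,4,5,6,7}
Are 2 and 7 in the same component? yes

Answer: yes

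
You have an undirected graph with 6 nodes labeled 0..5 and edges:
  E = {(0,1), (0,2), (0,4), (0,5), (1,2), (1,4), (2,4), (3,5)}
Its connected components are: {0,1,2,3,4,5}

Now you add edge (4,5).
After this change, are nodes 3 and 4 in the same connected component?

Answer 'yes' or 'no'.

Answer: yes

Derivation:
Initial components: {0,1,2,3,4,5}
Adding edge (4,5): both already in same component {0,1,2,3,4,5}. No change.
New components: {0,1,2,3,4,5}
Are 3 and 4 in the same component? yes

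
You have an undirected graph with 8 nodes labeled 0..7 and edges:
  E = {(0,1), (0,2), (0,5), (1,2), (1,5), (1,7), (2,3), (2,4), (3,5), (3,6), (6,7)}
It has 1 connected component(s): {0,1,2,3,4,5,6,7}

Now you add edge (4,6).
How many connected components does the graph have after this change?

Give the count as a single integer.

Initial component count: 1
Add (4,6): endpoints already in same component. Count unchanged: 1.
New component count: 1

Answer: 1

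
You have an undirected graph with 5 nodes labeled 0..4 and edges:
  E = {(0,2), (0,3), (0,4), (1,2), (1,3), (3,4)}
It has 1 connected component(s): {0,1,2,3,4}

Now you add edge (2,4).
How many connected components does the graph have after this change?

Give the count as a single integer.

Initial component count: 1
Add (2,4): endpoints already in same component. Count unchanged: 1.
New component count: 1

Answer: 1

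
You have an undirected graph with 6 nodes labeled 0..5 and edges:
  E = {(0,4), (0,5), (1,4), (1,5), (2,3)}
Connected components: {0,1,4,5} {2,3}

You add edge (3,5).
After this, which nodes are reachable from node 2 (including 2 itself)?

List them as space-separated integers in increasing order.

Before: nodes reachable from 2: {2,3}
Adding (3,5): merges 2's component with another. Reachability grows.
After: nodes reachable from 2: {0,1,2,3,4,5}

Answer: 0 1 2 3 4 5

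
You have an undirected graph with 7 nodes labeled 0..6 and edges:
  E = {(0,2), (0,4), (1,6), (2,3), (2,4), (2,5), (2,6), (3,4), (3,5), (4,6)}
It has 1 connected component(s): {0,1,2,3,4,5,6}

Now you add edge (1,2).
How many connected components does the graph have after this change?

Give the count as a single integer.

Answer: 1

Derivation:
Initial component count: 1
Add (1,2): endpoints already in same component. Count unchanged: 1.
New component count: 1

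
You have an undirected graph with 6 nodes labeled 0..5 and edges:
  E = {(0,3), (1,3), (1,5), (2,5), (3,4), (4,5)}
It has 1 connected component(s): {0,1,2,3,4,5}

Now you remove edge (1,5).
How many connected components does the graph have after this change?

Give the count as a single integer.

Answer: 1

Derivation:
Initial component count: 1
Remove (1,5): not a bridge. Count unchanged: 1.
  After removal, components: {0,1,2,3,4,5}
New component count: 1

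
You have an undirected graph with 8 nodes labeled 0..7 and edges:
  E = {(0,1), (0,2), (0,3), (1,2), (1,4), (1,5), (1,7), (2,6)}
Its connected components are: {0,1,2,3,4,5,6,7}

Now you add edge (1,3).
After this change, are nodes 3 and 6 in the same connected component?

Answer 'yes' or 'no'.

Initial components: {0,1,2,3,4,5,6,7}
Adding edge (1,3): both already in same component {0,1,2,3,4,5,6,7}. No change.
New components: {0,1,2,3,4,5,6,7}
Are 3 and 6 in the same component? yes

Answer: yes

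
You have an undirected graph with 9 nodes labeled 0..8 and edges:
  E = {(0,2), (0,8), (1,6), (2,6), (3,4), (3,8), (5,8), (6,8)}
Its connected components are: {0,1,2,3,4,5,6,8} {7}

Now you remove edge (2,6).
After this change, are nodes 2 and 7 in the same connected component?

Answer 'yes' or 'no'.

Answer: no

Derivation:
Initial components: {0,1,2,3,4,5,6,8} {7}
Removing edge (2,6): not a bridge — component count unchanged at 2.
New components: {0,1,2,3,4,5,6,8} {7}
Are 2 and 7 in the same component? no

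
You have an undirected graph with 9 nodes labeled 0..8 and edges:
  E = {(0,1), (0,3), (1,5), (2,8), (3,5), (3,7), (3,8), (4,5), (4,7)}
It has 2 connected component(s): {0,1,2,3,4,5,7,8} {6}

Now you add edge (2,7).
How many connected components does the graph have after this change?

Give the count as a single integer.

Answer: 2

Derivation:
Initial component count: 2
Add (2,7): endpoints already in same component. Count unchanged: 2.
New component count: 2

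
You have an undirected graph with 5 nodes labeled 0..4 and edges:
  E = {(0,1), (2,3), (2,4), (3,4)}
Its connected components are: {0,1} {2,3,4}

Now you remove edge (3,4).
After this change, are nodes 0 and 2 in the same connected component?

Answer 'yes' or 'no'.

Initial components: {0,1} {2,3,4}
Removing edge (3,4): not a bridge — component count unchanged at 2.
New components: {0,1} {2,3,4}
Are 0 and 2 in the same component? no

Answer: no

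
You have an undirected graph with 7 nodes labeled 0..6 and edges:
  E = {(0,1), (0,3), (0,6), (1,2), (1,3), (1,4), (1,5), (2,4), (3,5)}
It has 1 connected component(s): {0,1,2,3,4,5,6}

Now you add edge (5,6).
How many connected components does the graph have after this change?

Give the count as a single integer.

Answer: 1

Derivation:
Initial component count: 1
Add (5,6): endpoints already in same component. Count unchanged: 1.
New component count: 1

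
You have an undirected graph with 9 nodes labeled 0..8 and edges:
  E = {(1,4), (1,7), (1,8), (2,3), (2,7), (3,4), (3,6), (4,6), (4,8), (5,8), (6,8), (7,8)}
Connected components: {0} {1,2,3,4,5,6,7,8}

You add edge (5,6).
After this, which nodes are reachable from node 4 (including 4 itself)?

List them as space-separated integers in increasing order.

Answer: 1 2 3 4 5 6 7 8

Derivation:
Before: nodes reachable from 4: {1,2,3,4,5,6,7,8}
Adding (5,6): both endpoints already in same component. Reachability from 4 unchanged.
After: nodes reachable from 4: {1,2,3,4,5,6,7,8}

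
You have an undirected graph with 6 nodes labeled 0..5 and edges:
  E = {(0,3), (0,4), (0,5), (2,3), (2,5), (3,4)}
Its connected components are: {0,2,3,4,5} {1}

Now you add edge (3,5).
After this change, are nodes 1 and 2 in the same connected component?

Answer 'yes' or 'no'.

Answer: no

Derivation:
Initial components: {0,2,3,4,5} {1}
Adding edge (3,5): both already in same component {0,2,3,4,5}. No change.
New components: {0,2,3,4,5} {1}
Are 1 and 2 in the same component? no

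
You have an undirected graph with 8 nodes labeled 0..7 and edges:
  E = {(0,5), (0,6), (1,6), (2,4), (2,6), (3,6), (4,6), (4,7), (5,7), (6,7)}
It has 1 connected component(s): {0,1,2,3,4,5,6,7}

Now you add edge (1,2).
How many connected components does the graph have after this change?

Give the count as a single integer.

Answer: 1

Derivation:
Initial component count: 1
Add (1,2): endpoints already in same component. Count unchanged: 1.
New component count: 1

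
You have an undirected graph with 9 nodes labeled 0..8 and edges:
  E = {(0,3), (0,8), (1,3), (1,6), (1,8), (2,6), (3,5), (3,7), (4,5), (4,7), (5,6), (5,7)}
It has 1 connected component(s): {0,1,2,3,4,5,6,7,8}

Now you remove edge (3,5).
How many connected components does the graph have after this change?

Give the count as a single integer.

Initial component count: 1
Remove (3,5): not a bridge. Count unchanged: 1.
  After removal, components: {0,1,2,3,4,5,6,7,8}
New component count: 1

Answer: 1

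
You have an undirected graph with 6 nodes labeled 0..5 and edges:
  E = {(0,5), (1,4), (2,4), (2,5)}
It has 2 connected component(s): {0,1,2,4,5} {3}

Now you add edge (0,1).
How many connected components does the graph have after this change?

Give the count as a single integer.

Initial component count: 2
Add (0,1): endpoints already in same component. Count unchanged: 2.
New component count: 2

Answer: 2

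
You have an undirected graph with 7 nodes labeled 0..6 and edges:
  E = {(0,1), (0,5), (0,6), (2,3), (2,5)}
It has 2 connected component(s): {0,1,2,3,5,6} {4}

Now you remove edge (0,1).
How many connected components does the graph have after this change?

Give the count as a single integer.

Initial component count: 2
Remove (0,1): it was a bridge. Count increases: 2 -> 3.
  After removal, components: {0,2,3,5,6} {1} {4}
New component count: 3

Answer: 3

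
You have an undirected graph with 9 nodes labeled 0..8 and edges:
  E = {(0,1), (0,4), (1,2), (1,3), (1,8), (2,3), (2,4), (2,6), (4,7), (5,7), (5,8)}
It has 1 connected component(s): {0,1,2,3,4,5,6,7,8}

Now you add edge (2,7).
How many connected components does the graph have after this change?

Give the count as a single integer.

Answer: 1

Derivation:
Initial component count: 1
Add (2,7): endpoints already in same component. Count unchanged: 1.
New component count: 1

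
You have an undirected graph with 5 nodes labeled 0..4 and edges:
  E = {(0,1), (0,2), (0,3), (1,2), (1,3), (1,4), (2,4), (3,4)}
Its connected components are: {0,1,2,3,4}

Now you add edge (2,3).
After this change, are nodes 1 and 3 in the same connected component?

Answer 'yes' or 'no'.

Initial components: {0,1,2,3,4}
Adding edge (2,3): both already in same component {0,1,2,3,4}. No change.
New components: {0,1,2,3,4}
Are 1 and 3 in the same component? yes

Answer: yes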